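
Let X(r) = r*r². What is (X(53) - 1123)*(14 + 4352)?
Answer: 645093964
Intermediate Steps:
X(r) = r³
(X(53) - 1123)*(14 + 4352) = (53³ - 1123)*(14 + 4352) = (148877 - 1123)*4366 = 147754*4366 = 645093964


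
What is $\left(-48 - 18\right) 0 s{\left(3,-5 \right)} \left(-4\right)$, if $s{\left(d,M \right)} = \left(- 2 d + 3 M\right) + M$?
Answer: $0$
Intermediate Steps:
$s{\left(d,M \right)} = - 2 d + 4 M$
$\left(-48 - 18\right) 0 s{\left(3,-5 \right)} \left(-4\right) = \left(-48 - 18\right) 0 \left(\left(-2\right) 3 + 4 \left(-5\right)\right) \left(-4\right) = - 66 \cdot 0 \left(-6 - 20\right) \left(-4\right) = - 66 \cdot 0 \left(-26\right) \left(-4\right) = - 66 \cdot 0 \left(-4\right) = \left(-66\right) 0 = 0$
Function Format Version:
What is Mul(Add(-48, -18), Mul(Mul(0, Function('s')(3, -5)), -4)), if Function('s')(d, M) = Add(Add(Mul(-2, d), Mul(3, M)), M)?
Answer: 0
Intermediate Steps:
Function('s')(d, M) = Add(Mul(-2, d), Mul(4, M))
Mul(Add(-48, -18), Mul(Mul(0, Function('s')(3, -5)), -4)) = Mul(Add(-48, -18), Mul(Mul(0, Add(Mul(-2, 3), Mul(4, -5))), -4)) = Mul(-66, Mul(Mul(0, Add(-6, -20)), -4)) = Mul(-66, Mul(Mul(0, -26), -4)) = Mul(-66, Mul(0, -4)) = Mul(-66, 0) = 0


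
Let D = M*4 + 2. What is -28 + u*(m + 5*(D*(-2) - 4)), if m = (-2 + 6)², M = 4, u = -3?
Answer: 524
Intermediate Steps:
m = 16 (m = 4² = 16)
D = 18 (D = 4*4 + 2 = 16 + 2 = 18)
-28 + u*(m + 5*(D*(-2) - 4)) = -28 - 3*(16 + 5*(18*(-2) - 4)) = -28 - 3*(16 + 5*(-36 - 4)) = -28 - 3*(16 + 5*(-40)) = -28 - 3*(16 - 200) = -28 - 3*(-184) = -28 + 552 = 524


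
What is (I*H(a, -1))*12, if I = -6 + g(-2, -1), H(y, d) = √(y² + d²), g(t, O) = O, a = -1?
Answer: -84*√2 ≈ -118.79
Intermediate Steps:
H(y, d) = √(d² + y²)
I = -7 (I = -6 - 1 = -7)
(I*H(a, -1))*12 = -7*√((-1)² + (-1)²)*12 = -7*√(1 + 1)*12 = -7*√2*12 = -84*√2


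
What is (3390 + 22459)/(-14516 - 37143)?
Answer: -25849/51659 ≈ -0.50038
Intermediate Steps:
(3390 + 22459)/(-14516 - 37143) = 25849/(-51659) = 25849*(-1/51659) = -25849/51659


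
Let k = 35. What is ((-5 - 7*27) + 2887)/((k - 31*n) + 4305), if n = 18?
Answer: 2693/3782 ≈ 0.71206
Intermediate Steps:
((-5 - 7*27) + 2887)/((k - 31*n) + 4305) = ((-5 - 7*27) + 2887)/((35 - 31*18) + 4305) = ((-5 - 189) + 2887)/((35 - 558) + 4305) = (-194 + 2887)/(-523 + 4305) = 2693/3782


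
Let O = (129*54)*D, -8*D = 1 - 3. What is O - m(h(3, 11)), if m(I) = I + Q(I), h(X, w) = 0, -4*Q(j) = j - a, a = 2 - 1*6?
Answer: 3485/2 ≈ 1742.5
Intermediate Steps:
a = -4 (a = 2 - 6 = -4)
Q(j) = -1 - j/4 (Q(j) = -(j - 1*(-4))/4 = -(j + 4)/4 = -(4 + j)/4 = -1 - j/4)
D = 1/4 (D = -(1 - 3)/8 = -1/8*(-2) = 1/4 ≈ 0.25000)
m(I) = -1 + 3*I/4 (m(I) = I + (-1 - I/4) = -1 + 3*I/4)
O = 3483/2 (O = (129*54)*(1/4) = 6966*(1/4) = 3483/2 ≈ 1741.5)
O - m(h(3, 11)) = 3483/2 - (-1 + (3/4)*0) = 3483/2 - (-1 + 0) = 3483/2 - 1*(-1) = 3483/2 + 1 = 3485/2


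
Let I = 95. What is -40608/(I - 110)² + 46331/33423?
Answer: -149646301/835575 ≈ -179.09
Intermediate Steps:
-40608/(I - 110)² + 46331/33423 = -40608/(95 - 110)² + 46331/33423 = -40608/((-15)²) + 46331*(1/33423) = -40608/225 + 46331/33423 = -40608*1/225 + 46331/33423 = -4512/25 + 46331/33423 = -149646301/835575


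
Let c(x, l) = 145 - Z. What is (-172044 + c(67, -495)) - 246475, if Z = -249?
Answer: -418125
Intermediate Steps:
c(x, l) = 394 (c(x, l) = 145 - 1*(-249) = 145 + 249 = 394)
(-172044 + c(67, -495)) - 246475 = (-172044 + 394) - 246475 = -171650 - 246475 = -418125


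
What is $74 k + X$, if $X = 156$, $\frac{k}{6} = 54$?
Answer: $24132$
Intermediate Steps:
$k = 324$ ($k = 6 \cdot 54 = 324$)
$74 k + X = 74 \cdot 324 + 156 = 23976 + 156 = 24132$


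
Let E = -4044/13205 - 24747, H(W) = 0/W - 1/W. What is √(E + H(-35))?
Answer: 2*I*√52861603290055/92435 ≈ 157.31*I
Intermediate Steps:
H(W) = -1/W (H(W) = 0 - 1/W = -1/W)
E = -326788179/13205 (E = -4044*1/13205 - 24747 = -4044/13205 - 24747 = -326788179/13205 ≈ -24747.)
√(E + H(-35)) = √(-326788179/13205 - 1/(-35)) = √(-326788179/13205 - 1*(-1/35)) = √(-326788179/13205 + 1/35) = √(-2287514612/92435) = 2*I*√52861603290055/92435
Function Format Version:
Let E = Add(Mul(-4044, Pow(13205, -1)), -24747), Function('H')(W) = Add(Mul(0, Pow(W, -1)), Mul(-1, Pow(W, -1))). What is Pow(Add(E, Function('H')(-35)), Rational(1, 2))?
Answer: Mul(Rational(2, 92435), I, Pow(52861603290055, Rational(1, 2))) ≈ Mul(157.31, I)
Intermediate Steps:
Function('H')(W) = Mul(-1, Pow(W, -1)) (Function('H')(W) = Add(0, Mul(-1, Pow(W, -1))) = Mul(-1, Pow(W, -1)))
E = Rational(-326788179, 13205) (E = Add(Mul(-4044, Rational(1, 13205)), -24747) = Add(Rational(-4044, 13205), -24747) = Rational(-326788179, 13205) ≈ -24747.)
Pow(Add(E, Function('H')(-35)), Rational(1, 2)) = Pow(Add(Rational(-326788179, 13205), Mul(-1, Pow(-35, -1))), Rational(1, 2)) = Pow(Add(Rational(-326788179, 13205), Mul(-1, Rational(-1, 35))), Rational(1, 2)) = Pow(Add(Rational(-326788179, 13205), Rational(1, 35)), Rational(1, 2)) = Pow(Rational(-2287514612, 92435), Rational(1, 2)) = Mul(Rational(2, 92435), I, Pow(52861603290055, Rational(1, 2)))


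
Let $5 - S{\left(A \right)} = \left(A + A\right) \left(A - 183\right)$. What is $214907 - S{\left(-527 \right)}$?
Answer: $963242$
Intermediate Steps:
$S{\left(A \right)} = 5 - 2 A \left(-183 + A\right)$ ($S{\left(A \right)} = 5 - \left(A + A\right) \left(A - 183\right) = 5 - 2 A \left(-183 + A\right)$)
$214907 - S{\left(-527 \right)} = 214907 - \left(5 - 2 \left(-527\right)^{2} + 366 \left(-527\right)\right) = 214907 - \left(5 - 555458 - 192882\right) = 214907 - -748335 = 214907 + 748335 = 963242$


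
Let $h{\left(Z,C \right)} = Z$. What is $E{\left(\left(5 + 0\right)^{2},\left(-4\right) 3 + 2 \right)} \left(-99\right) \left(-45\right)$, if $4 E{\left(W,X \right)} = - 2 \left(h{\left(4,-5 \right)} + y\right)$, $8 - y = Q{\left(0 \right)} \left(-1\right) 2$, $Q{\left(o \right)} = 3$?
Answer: $-40095$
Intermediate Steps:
$y = 14$ ($y = 8 - 3 \left(-1\right) 2 = 8 - \left(-3\right) 2 = 8 - -6 = 8 + 6 = 14$)
$E{\left(W,X \right)} = -9$ ($E{\left(W,X \right)} = \frac{\left(-2\right) \left(4 + 14\right)}{4} = \frac{\left(-2\right) 18}{4} = \frac{1}{4} \left(-36\right) = -9$)
$E{\left(\left(5 + 0\right)^{2},\left(-4\right) 3 + 2 \right)} \left(-99\right) \left(-45\right) = \left(-9\right) \left(-99\right) \left(-45\right) = 891 \left(-45\right) = -40095$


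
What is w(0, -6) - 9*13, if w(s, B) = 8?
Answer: -109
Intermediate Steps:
w(0, -6) - 9*13 = 8 - 9*13 = 8 - 117 = -109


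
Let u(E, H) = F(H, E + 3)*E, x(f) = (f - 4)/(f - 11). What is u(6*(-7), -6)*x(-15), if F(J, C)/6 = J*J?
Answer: -86184/13 ≈ -6629.5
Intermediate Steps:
x(f) = (-4 + f)/(-11 + f)
F(J, C) = 6*J² (F(J, C) = 6*(J*J) = 6*J²)
u(E, H) = 6*E*H² (u(E, H) = (6*H²)*E = 6*E*H²)
u(6*(-7), -6)*x(-15) = (6*(6*(-7))*(-6)²)*((-4 - 15)/(-11 - 15)) = (6*(-42)*36)*(-19/(-26)) = -(-4536)*(-19)/13 = -9072*19/26 = -86184/13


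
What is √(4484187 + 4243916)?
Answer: √8728103 ≈ 2954.3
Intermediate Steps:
√(4484187 + 4243916) = √8728103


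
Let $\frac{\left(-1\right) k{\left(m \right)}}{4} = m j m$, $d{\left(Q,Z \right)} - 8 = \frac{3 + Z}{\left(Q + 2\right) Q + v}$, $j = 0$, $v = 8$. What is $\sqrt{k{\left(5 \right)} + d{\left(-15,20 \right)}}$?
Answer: $\frac{3 \sqrt{37149}}{203} \approx 2.8484$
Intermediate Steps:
$d{\left(Q,Z \right)} = 8 + \frac{3 + Z}{8 + Q \left(2 + Q\right)}$ ($d{\left(Q,Z \right)} = 8 + \frac{3 + Z}{\left(Q + 2\right) Q + 8} = 8 + \frac{3 + Z}{\left(2 + Q\right) Q + 8} = 8 + \frac{3 + Z}{Q \left(2 + Q\right) + 8} = 8 + \frac{3 + Z}{8 + Q \left(2 + Q\right)}$)
$k{\left(m \right)} = 0$ ($k{\left(m \right)} = - 4 m 0 m = - 4 \cdot 0 m = \left(-4\right) 0 = 0$)
$\sqrt{k{\left(5 \right)} + d{\left(-15,20 \right)}} = \sqrt{0 + \frac{67 + 20 + 8 \left(-15\right)^{2} + 16 \left(-15\right)}{8 + \left(-15\right)^{2} + 2 \left(-15\right)}} = \sqrt{0 + \frac{67 + 20 + 8 \cdot 225 - 240}{8 + 225 - 30}} = \sqrt{0 + \frac{67 + 20 + 1800 - 240}{203}} = \sqrt{0 + \frac{1}{203} \cdot 1647} = \sqrt{0 + \frac{1647}{203}} = \sqrt{\frac{1647}{203}} = \frac{3 \sqrt{37149}}{203}$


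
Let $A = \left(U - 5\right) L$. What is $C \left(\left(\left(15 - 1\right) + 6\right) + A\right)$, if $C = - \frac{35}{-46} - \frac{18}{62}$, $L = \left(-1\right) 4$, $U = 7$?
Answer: $\frac{4026}{713} \approx 5.6466$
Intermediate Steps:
$L = -4$
$C = \frac{671}{1426}$ ($C = \left(-35\right) \left(- \frac{1}{46}\right) - \frac{9}{31} = \frac{35}{46} - \frac{9}{31} = \frac{671}{1426} \approx 0.47055$)
$A = -8$ ($A = \left(7 - 5\right) \left(-4\right) = 2 \left(-4\right) = -8$)
$C \left(\left(\left(15 - 1\right) + 6\right) + A\right) = \frac{671 \left(\left(\left(15 - 1\right) + 6\right) - 8\right)}{1426} = \frac{671 \left(\left(14 + 6\right) - 8\right)}{1426} = \frac{671 \left(20 - 8\right)}{1426} = \frac{671}{1426} \cdot 12 = \frac{4026}{713}$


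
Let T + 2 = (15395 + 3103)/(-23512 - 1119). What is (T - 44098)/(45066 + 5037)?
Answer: -362081866/411362331 ≈ -0.88020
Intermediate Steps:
T = -67760/24631 (T = -2 + (15395 + 3103)/(-23512 - 1119) = -2 + 18498/(-24631) = -2 + 18498*(-1/24631) = -2 - 18498/24631 = -67760/24631 ≈ -2.7510)
(T - 44098)/(45066 + 5037) = (-67760/24631 - 44098)/(45066 + 5037) = -1086245598/24631/50103 = -1086245598/24631*1/50103 = -362081866/411362331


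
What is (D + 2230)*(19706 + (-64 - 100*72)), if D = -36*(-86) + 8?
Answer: 66365628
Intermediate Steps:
D = 3104 (D = 3096 + 8 = 3104)
(D + 2230)*(19706 + (-64 - 100*72)) = (3104 + 2230)*(19706 + (-64 - 100*72)) = 5334*(19706 + (-64 - 7200)) = 5334*(19706 - 7264) = 5334*12442 = 66365628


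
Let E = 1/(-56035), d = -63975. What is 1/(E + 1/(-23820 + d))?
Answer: -983918565/28766 ≈ -34204.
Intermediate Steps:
E = -1/56035 ≈ -1.7846e-5
1/(E + 1/(-23820 + d)) = 1/(-1/56035 + 1/(-23820 - 63975)) = 1/(-1/56035 + 1/(-87795)) = 1/(-1/56035 - 1/87795) = 1/(-28766/983918565) = -983918565/28766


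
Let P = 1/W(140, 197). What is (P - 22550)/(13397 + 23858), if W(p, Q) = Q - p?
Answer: -1285349/2123535 ≈ -0.60529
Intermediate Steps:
P = 1/57 (P = 1/(197 - 1*140) = 1/(197 - 140) = 1/57 ≈ 0.017544)
(P - 22550)/(13397 + 23858) = (1/57 - 22550)/(13397 + 23858) = -1285349/57/37255 = -1285349/57*1/37255 = -1285349/2123535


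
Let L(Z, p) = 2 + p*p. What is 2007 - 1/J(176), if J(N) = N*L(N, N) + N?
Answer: 10942774127/5452304 ≈ 2007.0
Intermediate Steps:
L(Z, p) = 2 + p²
J(N) = N + N*(2 + N²) (J(N) = N*(2 + N²) + N = N + N*(2 + N²))
2007 - 1/J(176) = 2007 - 1/(176*(3 + 176²)) = 2007 - 1/(176*(3 + 30976)) = 2007 - 1/(176*30979) = 2007 - 1/5452304 = 10942774127/5452304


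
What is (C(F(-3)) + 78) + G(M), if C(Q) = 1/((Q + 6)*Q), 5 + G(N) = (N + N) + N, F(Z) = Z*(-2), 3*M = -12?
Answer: 4393/72 ≈ 61.014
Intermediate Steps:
M = -4 (M = (⅓)*(-12) = -4)
F(Z) = -2*Z
G(N) = -5 + 3*N (G(N) = -5 + ((N + N) + N) = -5 + (2*N + N) = -5 + 3*N)
C(Q) = 1/(Q*(6 + Q)) (C(Q) = 1/((6 + Q)*Q) = 1/(Q*(6 + Q)))
(C(F(-3)) + 78) + G(M) = (1/(((-2*(-3)))*(6 - 2*(-3))) + 78) + (-5 + 3*(-4)) = (1/(6*(6 + 6)) + 78) + (-5 - 12) = ((⅙)/12 + 78) - 17 = ((⅙)*(1/12) + 78) - 17 = (1/72 + 78) - 17 = 5617/72 - 17 = 4393/72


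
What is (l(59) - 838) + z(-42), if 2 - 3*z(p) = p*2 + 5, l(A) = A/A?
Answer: -810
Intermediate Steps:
l(A) = 1
z(p) = -1 - 2*p/3 (z(p) = ⅔ - (p*2 + 5)/3 = ⅔ - (2*p + 5)/3 = ⅔ - (5 + 2*p)/3 = ⅔ + (-5/3 - 2*p/3) = -1 - 2*p/3)
(l(59) - 838) + z(-42) = (1 - 838) + (-1 - ⅔*(-42)) = -837 + (-1 + 28) = -837 + 27 = -810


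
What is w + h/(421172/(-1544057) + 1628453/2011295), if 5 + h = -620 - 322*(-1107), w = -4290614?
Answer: -6048793686057796099/1667323116081 ≈ -3.6278e+6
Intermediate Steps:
h = 355829 (h = -5 + (-620 - 322*(-1107)) = -5 + (-620 + 356454) = -5 + 355834 = 355829)
w + h/(421172/(-1544057) + 1628453/2011295) = -4290614 + 355829/(421172/(-1544057) + 1628453/2011295) = -4290614 + 355829/(421172*(-1/1544057) + 1628453*(1/2011295)) = -4290614 + 355829/(-421172/1544057 + 1628453/2011295) = -4290614 + 355829/(1667323116081/3105554123815) = -4290614 + 355829*(3105554123815/1667323116081) = -4290614 + 1105046218322967635/1667323116081 = -6048793686057796099/1667323116081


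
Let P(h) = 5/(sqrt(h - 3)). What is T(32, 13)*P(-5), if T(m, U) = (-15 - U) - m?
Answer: 75*I*sqrt(2) ≈ 106.07*I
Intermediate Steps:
T(m, U) = -15 - U - m
P(h) = 5/sqrt(-3 + h) (P(h) = 5/(sqrt(-3 + h)) = 5/sqrt(-3 + h))
T(32, 13)*P(-5) = (-15 - 1*13 - 1*32)*(5/sqrt(-3 - 5)) = (-15 - 13 - 32)*(5/sqrt(-8)) = -300*(-I*sqrt(2)/4) = -(-75)*I*sqrt(2) = 75*I*sqrt(2)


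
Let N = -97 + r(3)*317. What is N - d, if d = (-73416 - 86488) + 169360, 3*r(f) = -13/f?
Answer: -90098/9 ≈ -10011.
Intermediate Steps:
r(f) = -13/(3*f) (r(f) = (-13/f)/3 = -13/(3*f))
d = 9456 (d = -159904 + 169360 = 9456)
N = -4994/9 (N = -97 - 13/3/3*317 = -97 - 13/3*⅓*317 = -97 - 13/9*317 = -97 - 4121/9 = -4994/9 ≈ -554.89)
N - d = -4994/9 - 1*9456 = -4994/9 - 9456 = -90098/9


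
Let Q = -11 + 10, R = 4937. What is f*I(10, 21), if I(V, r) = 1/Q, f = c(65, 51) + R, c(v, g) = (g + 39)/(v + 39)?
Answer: -256769/52 ≈ -4937.9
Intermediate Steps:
c(v, g) = (39 + g)/(39 + v)
Q = -1
f = 256769/52 (f = (39 + 51)/(39 + 65) + 4937 = 90/104 + 4937 = (1/104)*90 + 4937 = 45/52 + 4937 = 256769/52 ≈ 4937.9)
I(V, r) = -1 (I(V, r) = 1/(-1) = -1)
f*I(10, 21) = (256769/52)*(-1) = -256769/52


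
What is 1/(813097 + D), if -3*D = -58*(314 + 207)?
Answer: 3/2469509 ≈ 1.2148e-6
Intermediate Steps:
D = 30218/3 (D = -(-58)*(314 + 207)/3 = -(-58)*521/3 = -1/3*(-30218) = 30218/3 ≈ 10073.)
1/(813097 + D) = 1/(813097 + 30218/3) = 1/(2469509/3) = 3/2469509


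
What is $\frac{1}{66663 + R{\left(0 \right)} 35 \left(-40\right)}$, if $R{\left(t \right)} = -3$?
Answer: $\frac{1}{70863} \approx 1.4112 \cdot 10^{-5}$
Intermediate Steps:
$\frac{1}{66663 + R{\left(0 \right)} 35 \left(-40\right)} = \frac{1}{66663 + \left(-3\right) 35 \left(-40\right)} = \frac{1}{66663 - -4200} = \frac{1}{66663 + 4200} = \frac{1}{70863}$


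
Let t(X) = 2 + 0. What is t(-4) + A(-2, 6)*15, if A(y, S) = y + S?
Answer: 62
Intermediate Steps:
t(X) = 2
A(y, S) = S + y
t(-4) + A(-2, 6)*15 = 2 + (6 - 2)*15 = 2 + 4*15 = 2 + 60 = 62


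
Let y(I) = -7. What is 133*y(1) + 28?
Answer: -903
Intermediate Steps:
133*y(1) + 28 = 133*(-7) + 28 = -931 + 28 = -903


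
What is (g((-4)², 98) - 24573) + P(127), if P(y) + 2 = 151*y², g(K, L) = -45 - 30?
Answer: 2410829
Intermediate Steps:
g(K, L) = -75
P(y) = -2 + 151*y²
(g((-4)², 98) - 24573) + P(127) = (-75 - 24573) + (-2 + 151*127²) = -24648 + (-2 + 151*16129) = -24648 + (-2 + 2435479) = -24648 + 2435477 = 2410829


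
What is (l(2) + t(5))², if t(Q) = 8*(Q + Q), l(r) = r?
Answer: 6724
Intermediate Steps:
t(Q) = 16*Q (t(Q) = 8*(2*Q) = 16*Q)
(l(2) + t(5))² = (2 + 16*5)² = (2 + 80)² = 82² = 6724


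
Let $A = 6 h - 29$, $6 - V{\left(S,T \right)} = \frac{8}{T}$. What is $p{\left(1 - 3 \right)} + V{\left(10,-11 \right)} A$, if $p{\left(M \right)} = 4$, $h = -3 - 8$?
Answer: $- \frac{6986}{11} \approx -635.09$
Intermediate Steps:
$h = -11$ ($h = -3 - 8 = -11$)
$V{\left(S,T \right)} = 6 - \frac{8}{T}$
$A = -95$ ($A = 6 \left(-11\right) - 29 = -66 - 29 = -95$)
$p{\left(1 - 3 \right)} + V{\left(10,-11 \right)} A = 4 + \left(6 - \frac{8}{-11}\right) \left(-95\right) = 4 + \left(6 - - \frac{8}{11}\right) \left(-95\right) = 4 + \left(6 + \frac{8}{11}\right) \left(-95\right) = 4 + \frac{74}{11} \left(-95\right) = 4 - \frac{7030}{11} = - \frac{6986}{11}$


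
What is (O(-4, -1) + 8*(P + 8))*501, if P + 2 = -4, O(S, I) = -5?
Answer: 5511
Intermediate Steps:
P = -6 (P = -2 - 4 = -6)
(O(-4, -1) + 8*(P + 8))*501 = (-5 + 8*(-6 + 8))*501 = (-5 + 8*2)*501 = (-5 + 16)*501 = 11*501 = 5511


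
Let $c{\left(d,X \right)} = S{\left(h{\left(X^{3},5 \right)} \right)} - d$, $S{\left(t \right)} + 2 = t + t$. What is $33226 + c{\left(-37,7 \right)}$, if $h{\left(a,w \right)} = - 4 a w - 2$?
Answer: $19537$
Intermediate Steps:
$h{\left(a,w \right)} = -2 - 4 a w$ ($h{\left(a,w \right)} = - 4 a w - 2 = -2 - 4 a w$)
$S{\left(t \right)} = -2 + 2 t$ ($S{\left(t \right)} = -2 + \left(t + t\right) = -2 + 2 t$)
$c{\left(d,X \right)} = -6 - d - 40 X^{3}$ ($c{\left(d,X \right)} = \left(-2 + 2 \left(-2 - 4 X^{3} \cdot 5\right)\right) - d = \left(-2 + 2 \left(-2 - 20 X^{3}\right)\right) - d = \left(-2 - \left(4 + 40 X^{3}\right)\right) - d = \left(-6 - 40 X^{3}\right) - d = -6 - d - 40 X^{3}$)
$33226 + c{\left(-37,7 \right)} = 33226 - \left(-31 + 13720\right) = 33226 - 13689 = 19537$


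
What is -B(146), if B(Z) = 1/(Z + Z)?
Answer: -1/292 ≈ -0.0034247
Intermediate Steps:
B(Z) = 1/(2*Z)
-B(146) = -1/(2*146) = -1*1/292 = -1/292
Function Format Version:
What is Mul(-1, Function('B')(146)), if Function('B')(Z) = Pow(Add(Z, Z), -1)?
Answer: Rational(-1, 292) ≈ -0.0034247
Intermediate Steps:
Function('B')(Z) = Mul(Rational(1, 2), Pow(Z, -1)) (Function('B')(Z) = Pow(Mul(2, Z), -1) = Mul(Rational(1, 2), Pow(Z, -1)))
Mul(-1, Function('B')(146)) = Mul(-1, Mul(Rational(1, 2), Pow(146, -1))) = Mul(-1, Mul(Rational(1, 2), Rational(1, 146))) = Mul(-1, Rational(1, 292)) = Rational(-1, 292)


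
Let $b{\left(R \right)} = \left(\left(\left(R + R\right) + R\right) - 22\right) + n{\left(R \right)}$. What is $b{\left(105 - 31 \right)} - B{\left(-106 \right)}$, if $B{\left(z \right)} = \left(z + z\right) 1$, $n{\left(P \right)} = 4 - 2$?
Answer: $414$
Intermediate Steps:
$n{\left(P \right)} = 2$ ($n{\left(P \right)} = 4 - 2 = 2$)
$b{\left(R \right)} = -20 + 3 R$ ($b{\left(R \right)} = \left(\left(\left(R + R\right) + R\right) - 22\right) + 2 = \left(\left(2 R + R\right) - 22\right) + 2 = \left(3 R - 22\right) + 2 = \left(-22 + 3 R\right) + 2 = -20 + 3 R$)
$B{\left(z \right)} = 2 z$ ($B{\left(z \right)} = 2 z 1 = 2 z$)
$b{\left(105 - 31 \right)} - B{\left(-106 \right)} = \left(-20 + 3 \left(105 - 31\right)\right) - 2 \left(-106\right) = \left(-20 + 3 \left(105 - 31\right)\right) - -212 = \left(-20 + 3 \cdot 74\right) + 212 = \left(-20 + 222\right) + 212 = 202 + 212 = 414$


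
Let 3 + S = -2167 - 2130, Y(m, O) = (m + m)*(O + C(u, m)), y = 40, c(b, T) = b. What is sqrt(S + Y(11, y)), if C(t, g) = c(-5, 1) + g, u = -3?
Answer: 2*I*sqrt(822) ≈ 57.341*I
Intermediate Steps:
C(t, g) = -5 + g
Y(m, O) = 2*m*(-5 + O + m) (Y(m, O) = (m + m)*(O + (-5 + m)) = (2*m)*(-5 + O + m) = 2*m*(-5 + O + m))
S = -4300 (S = -3 + (-2167 - 2130) = -3 - 4297 = -4300)
sqrt(S + Y(11, y)) = sqrt(-4300 + 2*11*(-5 + 40 + 11)) = sqrt(-4300 + 2*11*46) = sqrt(-4300 + 1012) = sqrt(-3288) = 2*I*sqrt(822)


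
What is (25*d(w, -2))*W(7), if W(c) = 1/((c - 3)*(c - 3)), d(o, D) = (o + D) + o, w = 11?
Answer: 125/4 ≈ 31.250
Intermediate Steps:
d(o, D) = D + 2*o (d(o, D) = (D + o) + o = D + 2*o)
W(c) = (-3 + c)⁻² (W(c) = 1/((-3 + c)*(-3 + c)) = 1/((-3 + c)²) = (-3 + c)⁻²)
(25*d(w, -2))*W(7) = (25*(-2 + 2*11))/(-3 + 7)² = (25*(-2 + 22))/4² = (25*20)*(1/16) = 500*(1/16) = 125/4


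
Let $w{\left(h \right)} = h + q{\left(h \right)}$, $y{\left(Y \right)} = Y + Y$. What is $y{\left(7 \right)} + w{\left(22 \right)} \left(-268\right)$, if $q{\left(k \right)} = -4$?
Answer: $-4810$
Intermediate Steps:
$y{\left(Y \right)} = 2 Y$
$w{\left(h \right)} = -4 + h$ ($w{\left(h \right)} = h - 4 = -4 + h$)
$y{\left(7 \right)} + w{\left(22 \right)} \left(-268\right) = 2 \cdot 7 + \left(-4 + 22\right) \left(-268\right) = 14 + 18 \left(-268\right) = 14 - 4824 = -4810$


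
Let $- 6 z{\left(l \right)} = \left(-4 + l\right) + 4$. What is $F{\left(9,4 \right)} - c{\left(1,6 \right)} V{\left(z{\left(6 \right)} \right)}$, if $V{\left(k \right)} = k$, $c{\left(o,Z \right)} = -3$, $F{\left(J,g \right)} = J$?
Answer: $-27$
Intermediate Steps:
$z{\left(l \right)} = - \frac{l}{6}$ ($z{\left(l \right)} = - \frac{\left(-4 + l\right) + 4}{6} = - \frac{l}{6}$)
$F{\left(9,4 \right)} - c{\left(1,6 \right)} V{\left(z{\left(6 \right)} \right)} = 9 \left(-1\right) \left(-3\right) \left(\left(- \frac{1}{6}\right) 6\right) = 9 \cdot 3 \left(-1\right) = 9 \left(-3\right) = -27$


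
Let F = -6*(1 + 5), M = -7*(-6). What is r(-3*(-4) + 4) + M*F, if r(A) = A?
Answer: -1496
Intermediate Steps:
M = 42
F = -36 (F = -6*6 = -36)
r(-3*(-4) + 4) + M*F = (-3*(-4) + 4) + 42*(-36) = (12 + 4) - 1512 = 16 - 1512 = -1496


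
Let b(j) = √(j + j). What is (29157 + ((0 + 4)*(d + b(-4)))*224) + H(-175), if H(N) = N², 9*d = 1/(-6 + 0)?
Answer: 1613666/27 + 1792*I*√2 ≈ 59765.0 + 2534.3*I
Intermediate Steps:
b(j) = √2*√j (b(j) = √(2*j) = √2*√j)
d = -1/54 (d = 1/(9*(-6 + 0)) = (⅑)/(-6) = (⅑)*(-⅙) = -1/54 ≈ -0.018519)
(29157 + ((0 + 4)*(d + b(-4)))*224) + H(-175) = (29157 + ((0 + 4)*(-1/54 + √2*√(-4)))*224) + (-175)² = (29157 + (4*(-1/54 + √2*(2*I)))*224) + 30625 = (29157 + (4*(-1/54 + 2*I*√2))*224) + 30625 = (29157 + (-2/27 + 8*I*√2)*224) + 30625 = (29157 + (-448/27 + 1792*I*√2)) + 30625 = (786791/27 + 1792*I*√2) + 30625 = 1613666/27 + 1792*I*√2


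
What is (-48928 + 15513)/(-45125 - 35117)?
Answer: 33415/80242 ≈ 0.41643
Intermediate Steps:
(-48928 + 15513)/(-45125 - 35117) = -33415/(-80242) = -33415*(-1/80242) = 33415/80242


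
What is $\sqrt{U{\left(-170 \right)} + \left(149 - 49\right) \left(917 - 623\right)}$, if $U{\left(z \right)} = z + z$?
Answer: $2 \sqrt{7265} \approx 170.47$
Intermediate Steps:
$U{\left(z \right)} = 2 z$
$\sqrt{U{\left(-170 \right)} + \left(149 - 49\right) \left(917 - 623\right)} = \sqrt{2 \left(-170\right) + \left(149 - 49\right) \left(917 - 623\right)} = \sqrt{-340 + 100 \left(917 - 623\right)} = \sqrt{-340 + 100 \cdot 294} = \sqrt{-340 + 29400} = \sqrt{29060} = 2 \sqrt{7265}$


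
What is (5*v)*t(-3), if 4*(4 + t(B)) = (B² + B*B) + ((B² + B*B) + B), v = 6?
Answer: 255/2 ≈ 127.50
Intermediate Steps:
t(B) = -4 + B² + B/4 (t(B) = -4 + ((B² + B*B) + ((B² + B*B) + B))/4 = -4 + ((B² + B²) + ((B² + B²) + B))/4 = -4 + (2*B² + (2*B² + B))/4 = -4 + (2*B² + (B + 2*B²))/4 = -4 + (B + 4*B²)/4 = -4 + (B² + B/4) = -4 + B² + B/4)
(5*v)*t(-3) = (5*6)*(-4 + (-3)² + (¼)*(-3)) = 30*(-4 + 9 - ¾) = 30*(17/4) = 255/2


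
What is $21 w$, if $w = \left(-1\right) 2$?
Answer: $-42$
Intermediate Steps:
$w = -2$
$21 w = 21 \left(-2\right) = -42$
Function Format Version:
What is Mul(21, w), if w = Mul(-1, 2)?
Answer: -42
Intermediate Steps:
w = -2
Mul(21, w) = Mul(21, -2) = -42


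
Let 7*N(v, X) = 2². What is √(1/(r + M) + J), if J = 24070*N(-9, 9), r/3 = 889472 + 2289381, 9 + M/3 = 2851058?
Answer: √220544960676537602154/126627942 ≈ 117.28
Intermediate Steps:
M = 8553147 (M = -27 + 3*2851058 = -27 + 8553174 = 8553147)
N(v, X) = 4/7 (N(v, X) = (⅐)*2² = (⅐)*4 = 4/7)
r = 9536559 (r = 3*(889472 + 2289381) = 3*3178853 = 9536559)
J = 96280/7 (J = 24070*(4/7) = 96280/7 ≈ 13754.)
√(1/(r + M) + J) = √(1/(9536559 + 8553147) + 96280/7) = √(1/18089706 + 96280/7) = √(1741676893687/126627942) = √220544960676537602154/126627942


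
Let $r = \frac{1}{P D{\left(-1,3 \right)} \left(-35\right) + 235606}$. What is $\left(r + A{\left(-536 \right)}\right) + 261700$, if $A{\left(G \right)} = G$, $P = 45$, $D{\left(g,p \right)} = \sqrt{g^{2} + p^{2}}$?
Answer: $\frac{1035056002861665}{3963241499} + \frac{225 \sqrt{10}}{7926482998} \approx 2.6116 \cdot 10^{5}$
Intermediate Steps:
$r = \frac{1}{235606 - 1575 \sqrt{10}}$ ($r = \frac{1}{45 \sqrt{\left(-1\right)^{2} + 3^{2}} \left(-35\right) + 235606} = \frac{1}{45 \sqrt{1 + 9} \left(-35\right) + 235606} = \frac{1}{45 \sqrt{10} \left(-35\right) + 235606} = \frac{1}{- 1575 \sqrt{10} + 235606} = \frac{1}{235606 - 1575 \sqrt{10}} \approx 4.336 \cdot 10^{-6}$)
$\left(r + A{\left(-536 \right)}\right) + 261700 = \left(\left(\frac{16829}{3963241499} + \frac{225 \sqrt{10}}{7926482998}\right) - 536\right) + 261700 = \left(- \frac{2124297426635}{3963241499} + \frac{225 \sqrt{10}}{7926482998}\right) + 261700 = \frac{1035056002861665}{3963241499} + \frac{225 \sqrt{10}}{7926482998}$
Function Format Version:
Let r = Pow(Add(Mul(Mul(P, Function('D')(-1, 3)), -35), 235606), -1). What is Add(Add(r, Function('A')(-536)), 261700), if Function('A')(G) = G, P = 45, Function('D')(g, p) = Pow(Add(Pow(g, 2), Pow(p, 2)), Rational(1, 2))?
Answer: Add(Rational(1035056002861665, 3963241499), Mul(Rational(225, 7926482998), Pow(10, Rational(1, 2)))) ≈ 2.6116e+5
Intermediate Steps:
r = Pow(Add(235606, Mul(-1575, Pow(10, Rational(1, 2)))), -1) (r = Pow(Add(Mul(Mul(45, Pow(Add(Pow(-1, 2), Pow(3, 2)), Rational(1, 2))), -35), 235606), -1) = Pow(Add(Mul(Mul(45, Pow(Add(1, 9), Rational(1, 2))), -35), 235606), -1) = Pow(Add(Mul(Mul(45, Pow(10, Rational(1, 2))), -35), 235606), -1) = Pow(Add(Mul(-1575, Pow(10, Rational(1, 2))), 235606), -1) = Pow(Add(235606, Mul(-1575, Pow(10, Rational(1, 2)))), -1) ≈ 4.3360e-6)
Add(Add(r, Function('A')(-536)), 261700) = Add(Add(Add(Rational(16829, 3963241499), Mul(Rational(225, 7926482998), Pow(10, Rational(1, 2)))), -536), 261700) = Add(Add(Rational(-2124297426635, 3963241499), Mul(Rational(225, 7926482998), Pow(10, Rational(1, 2)))), 261700) = Add(Rational(1035056002861665, 3963241499), Mul(Rational(225, 7926482998), Pow(10, Rational(1, 2))))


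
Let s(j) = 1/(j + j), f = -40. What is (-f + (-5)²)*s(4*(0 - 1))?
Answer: -65/8 ≈ -8.1250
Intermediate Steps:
s(j) = 1/(2*j)
(-f + (-5)²)*s(4*(0 - 1)) = (-1*(-40) + (-5)²)*(1/(2*((4*(0 - 1))))) = (40 + 25)*(1/(2*((4*(-1))))) = 65*((½)/(-4)) = 65*((½)*(-¼)) = 65*(-⅛) = -65/8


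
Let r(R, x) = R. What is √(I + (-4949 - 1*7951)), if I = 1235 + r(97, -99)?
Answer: 4*I*√723 ≈ 107.55*I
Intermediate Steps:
I = 1332 (I = 1235 + 97 = 1332)
√(I + (-4949 - 1*7951)) = √(1332 + (-4949 - 1*7951)) = √(1332 + (-4949 - 7951)) = √(1332 - 12900) = √(-11568) = 4*I*√723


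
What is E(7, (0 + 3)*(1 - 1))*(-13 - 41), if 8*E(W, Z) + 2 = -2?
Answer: 27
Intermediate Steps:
E(W, Z) = -½ (E(W, Z) = -¼ + (⅛)*(-2) = -¼ - ¼ = -½)
E(7, (0 + 3)*(1 - 1))*(-13 - 41) = -(-13 - 41)/2 = -½*(-54) = 27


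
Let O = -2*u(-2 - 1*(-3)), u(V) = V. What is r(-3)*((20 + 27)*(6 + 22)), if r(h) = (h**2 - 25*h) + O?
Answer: 107912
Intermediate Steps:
O = -2 (O = -2*(-2 - 1*(-3)) = -2*(-2 + 3) = -2*1 = -2)
r(h) = -2 + h**2 - 25*h (r(h) = (h**2 - 25*h) - 2 = -2 + h**2 - 25*h)
r(-3)*((20 + 27)*(6 + 22)) = (-2 + (-3)**2 - 25*(-3))*((20 + 27)*(6 + 22)) = (-2 + 9 + 75)*(47*28) = 82*1316 = 107912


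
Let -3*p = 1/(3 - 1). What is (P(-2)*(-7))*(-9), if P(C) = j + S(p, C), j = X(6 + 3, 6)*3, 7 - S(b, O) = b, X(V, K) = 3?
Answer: 2037/2 ≈ 1018.5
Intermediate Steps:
p = -⅙ (p = -1/(3*(3 - 1)) = -⅓/2 = -⅓*½ = -⅙ ≈ -0.16667)
S(b, O) = 7 - b
j = 9 (j = 3*3 = 9)
P(C) = 97/6 (P(C) = 9 + (7 - 1*(-⅙)) = 9 + (7 + ⅙) = 9 + 43/6 = 97/6)
(P(-2)*(-7))*(-9) = ((97/6)*(-7))*(-9) = -679/6*(-9) = 2037/2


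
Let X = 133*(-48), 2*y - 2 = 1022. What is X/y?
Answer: -399/32 ≈ -12.469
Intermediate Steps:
y = 512 (y = 1 + (1/2)*1022 = 1 + 511 = 512)
X = -6384
X/y = -6384/512 = -6384*1/512 = -399/32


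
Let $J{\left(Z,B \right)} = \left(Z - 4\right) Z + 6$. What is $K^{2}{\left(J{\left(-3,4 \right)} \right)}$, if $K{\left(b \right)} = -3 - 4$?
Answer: $49$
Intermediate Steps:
$J{\left(Z,B \right)} = 6 + Z \left(-4 + Z\right)$ ($J{\left(Z,B \right)} = \left(-4 + Z\right) Z + 6 = Z \left(-4 + Z\right) + 6 = 6 + Z \left(-4 + Z\right)$)
$K{\left(b \right)} = -7$
$K^{2}{\left(J{\left(-3,4 \right)} \right)} = \left(-7\right)^{2} = 49$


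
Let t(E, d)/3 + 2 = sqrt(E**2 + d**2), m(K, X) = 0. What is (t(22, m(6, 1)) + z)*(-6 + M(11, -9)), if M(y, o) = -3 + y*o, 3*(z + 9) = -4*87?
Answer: 7020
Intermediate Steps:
z = -125 (z = -9 + (-4*87)/3 = -9 + (1/3)*(-348) = -9 - 116 = -125)
M(y, o) = -3 + o*y
t(E, d) = -6 + 3*sqrt(E**2 + d**2)
(t(22, m(6, 1)) + z)*(-6 + M(11, -9)) = ((-6 + 3*sqrt(22**2 + 0**2)) - 125)*(-6 + (-3 - 9*11)) = ((-6 + 3*sqrt(484 + 0)) - 125)*(-6 + (-3 - 99)) = ((-6 + 3*sqrt(484)) - 125)*(-6 - 102) = ((-6 + 3*22) - 125)*(-108) = ((-6 + 66) - 125)*(-108) = (60 - 125)*(-108) = -65*(-108) = 7020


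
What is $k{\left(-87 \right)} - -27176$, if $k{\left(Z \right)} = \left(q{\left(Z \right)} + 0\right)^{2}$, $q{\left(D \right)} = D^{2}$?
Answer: $57316937$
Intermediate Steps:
$k{\left(Z \right)} = Z^{4}$ ($k{\left(Z \right)} = \left(Z^{2} + 0\right)^{2} = \left(Z^{2}\right)^{2} = Z^{4}$)
$k{\left(-87 \right)} - -27176 = \left(-87\right)^{4} - -27176 = 57289761 + 27176 = 57316937$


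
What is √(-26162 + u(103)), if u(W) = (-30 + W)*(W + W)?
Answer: 6*I*√309 ≈ 105.47*I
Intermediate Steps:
u(W) = 2*W*(-30 + W) (u(W) = (-30 + W)*(2*W) = 2*W*(-30 + W))
√(-26162 + u(103)) = √(-26162 + 2*103*(-30 + 103)) = √(-26162 + 2*103*73) = √(-26162 + 15038) = √(-11124) = 6*I*√309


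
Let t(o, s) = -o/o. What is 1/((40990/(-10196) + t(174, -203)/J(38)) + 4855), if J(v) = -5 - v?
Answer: 219214/1063407783 ≈ 0.00020614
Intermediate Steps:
t(o, s) = -1 (t(o, s) = -1*1 = -1)
1/((40990/(-10196) + t(174, -203)/J(38)) + 4855) = 1/((40990/(-10196) - 1/(-5 - 1*38)) + 4855) = 1/((40990*(-1/10196) - 1/(-5 - 38)) + 4855) = 1/((-20495/5098 - 1/(-43)) + 4855) = 1/((-20495/5098 - 1*(-1/43)) + 4855) = 1/((-20495/5098 + 1/43) + 4855) = 1/(-876187/219214 + 4855) = 1/(1063407783/219214) = 219214/1063407783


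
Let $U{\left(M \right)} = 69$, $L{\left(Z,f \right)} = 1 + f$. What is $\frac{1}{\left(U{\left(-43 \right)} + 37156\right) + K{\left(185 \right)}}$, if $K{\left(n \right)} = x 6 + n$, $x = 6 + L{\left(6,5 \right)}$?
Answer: $\frac{1}{37482} \approx 2.6679 \cdot 10^{-5}$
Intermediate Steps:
$x = 12$ ($x = 6 + \left(1 + 5\right) = 6 + 6 = 12$)
$K{\left(n \right)} = 72 + n$ ($K{\left(n \right)} = 12 \cdot 6 + n = 72 + n$)
$\frac{1}{\left(U{\left(-43 \right)} + 37156\right) + K{\left(185 \right)}} = \frac{1}{\left(69 + 37156\right) + \left(72 + 185\right)} = \frac{1}{37225 + 257} = \frac{1}{37482}$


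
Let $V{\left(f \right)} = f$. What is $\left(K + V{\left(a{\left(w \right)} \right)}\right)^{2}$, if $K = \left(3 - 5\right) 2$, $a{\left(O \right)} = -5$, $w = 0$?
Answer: $81$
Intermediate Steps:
$K = -4$ ($K = \left(-2\right) 2 = -4$)
$\left(K + V{\left(a{\left(w \right)} \right)}\right)^{2} = \left(-4 - 5\right)^{2} = \left(-9\right)^{2} = 81$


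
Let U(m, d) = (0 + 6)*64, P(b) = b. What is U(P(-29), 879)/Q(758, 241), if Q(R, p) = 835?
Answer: 384/835 ≈ 0.45988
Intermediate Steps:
U(m, d) = 384 (U(m, d) = 6*64 = 384)
U(P(-29), 879)/Q(758, 241) = 384/835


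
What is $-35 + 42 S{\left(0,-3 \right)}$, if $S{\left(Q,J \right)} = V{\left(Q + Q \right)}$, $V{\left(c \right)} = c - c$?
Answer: $-35$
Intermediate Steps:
$V{\left(c \right)} = 0$
$S{\left(Q,J \right)} = 0$
$-35 + 42 S{\left(0,-3 \right)} = -35 + 42 \cdot 0 = -35 + 0 = -35$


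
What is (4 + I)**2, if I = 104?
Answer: 11664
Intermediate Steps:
(4 + I)**2 = (4 + 104)**2 = 108**2 = 11664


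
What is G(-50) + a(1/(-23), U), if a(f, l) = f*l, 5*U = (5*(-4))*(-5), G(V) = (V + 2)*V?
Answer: 55180/23 ≈ 2399.1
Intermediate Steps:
G(V) = V*(2 + V) (G(V) = (2 + V)*V = V*(2 + V))
U = 20 (U = ((5*(-4))*(-5))/5 = (-20*(-5))/5 = (⅕)*100 = 20)
G(-50) + a(1/(-23), U) = -50*(2 - 50) + 20/(-23) = -50*(-48) - 1/23*20 = 2400 - 20/23 = 55180/23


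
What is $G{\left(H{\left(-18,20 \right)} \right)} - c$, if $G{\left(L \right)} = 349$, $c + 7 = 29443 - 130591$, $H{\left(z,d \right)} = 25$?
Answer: $101504$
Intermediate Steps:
$c = -101155$ ($c = -7 + \left(29443 - 130591\right) = -7 - 101148 = -101155$)
$G{\left(H{\left(-18,20 \right)} \right)} - c = 349 - -101155 = 349 + 101155 = 101504$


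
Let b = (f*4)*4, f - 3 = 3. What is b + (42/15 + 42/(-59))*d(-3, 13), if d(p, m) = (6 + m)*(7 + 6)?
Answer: 180472/295 ≈ 611.77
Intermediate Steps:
f = 6 (f = 3 + 3 = 6)
d(p, m) = 78 + 13*m (d(p, m) = (6 + m)*13 = 78 + 13*m)
b = 96 (b = (6*4)*4 = 24*4 = 96)
b + (42/15 + 42/(-59))*d(-3, 13) = 96 + (42/15 + 42/(-59))*(78 + 13*13) = 96 + (42*(1/15) + 42*(-1/59))*(78 + 169) = 96 + (14/5 - 42/59)*247 = 96 + (616/295)*247 = 96 + 152152/295 = 180472/295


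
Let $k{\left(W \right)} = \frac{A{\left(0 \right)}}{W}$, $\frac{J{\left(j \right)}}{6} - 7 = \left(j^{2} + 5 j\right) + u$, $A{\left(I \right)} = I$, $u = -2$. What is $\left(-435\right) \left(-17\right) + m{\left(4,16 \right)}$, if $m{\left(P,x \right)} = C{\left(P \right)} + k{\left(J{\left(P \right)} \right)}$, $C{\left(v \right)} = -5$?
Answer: $7390$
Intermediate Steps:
$J{\left(j \right)} = 30 + 6 j^{2} + 30 j$ ($J{\left(j \right)} = 42 + 6 \left(\left(j^{2} + 5 j\right) - 2\right) = 42 + 6 \left(-2 + j^{2} + 5 j\right) = 42 + \left(-12 + 6 j^{2} + 30 j\right) = 30 + 6 j^{2} + 30 j$)
$k{\left(W \right)} = 0$ ($k{\left(W \right)} = \frac{0}{W} = 0$)
$m{\left(P,x \right)} = -5$ ($m{\left(P,x \right)} = -5 + 0 = -5$)
$\left(-435\right) \left(-17\right) + m{\left(4,16 \right)} = \left(-435\right) \left(-17\right) - 5 = 7395 - 5 = 7390$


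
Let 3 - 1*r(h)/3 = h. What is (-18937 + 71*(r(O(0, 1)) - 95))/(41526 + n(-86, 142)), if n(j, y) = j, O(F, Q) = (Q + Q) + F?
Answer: -25469/41440 ≈ -0.61460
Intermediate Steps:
O(F, Q) = F + 2*Q (O(F, Q) = 2*Q + F = F + 2*Q)
r(h) = 9 - 3*h
(-18937 + 71*(r(O(0, 1)) - 95))/(41526 + n(-86, 142)) = (-18937 + 71*((9 - 3*(0 + 2*1)) - 95))/(41526 - 86) = (-18937 + 71*((9 - 3*(0 + 2)) - 95))/41440 = (-18937 + 71*((9 - 3*2) - 95))*(1/41440) = (-18937 + 71*((9 - 6) - 95))*(1/41440) = (-18937 + 71*(3 - 95))*(1/41440) = (-18937 + 71*(-92))*(1/41440) = (-18937 - 6532)*(1/41440) = -25469*1/41440 = -25469/41440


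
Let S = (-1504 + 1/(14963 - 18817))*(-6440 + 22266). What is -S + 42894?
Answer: 1120724499/47 ≈ 2.3845e+7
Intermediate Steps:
S = -1118708481/47 (S = (-1504 + 1/(-3854))*15826 = (-1504 - 1/3854)*15826 = -5796417/3854*15826 = -1118708481/47 ≈ -2.3802e+7)
-S + 42894 = -1*(-1118708481/47) + 42894 = 1118708481/47 + 42894 = 1120724499/47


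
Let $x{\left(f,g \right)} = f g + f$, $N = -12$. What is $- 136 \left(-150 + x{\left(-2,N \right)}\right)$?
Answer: $17408$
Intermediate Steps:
$x{\left(f,g \right)} = f + f g$
$- 136 \left(-150 + x{\left(-2,N \right)}\right) = - 136 \left(-150 - 2 \left(1 - 12\right)\right) = - 136 \left(-150 - -22\right) = - 136 \left(-150 + 22\right) = \left(-136\right) \left(-128\right) = 17408$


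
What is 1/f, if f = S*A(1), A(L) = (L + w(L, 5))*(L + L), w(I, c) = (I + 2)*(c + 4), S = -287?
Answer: -1/16072 ≈ -6.2220e-5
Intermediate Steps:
w(I, c) = (2 + I)*(4 + c)
A(L) = 2*L*(18 + 10*L) (A(L) = (L + (8 + 2*5 + 4*L + L*5))*(L + L) = (L + (8 + 10 + 4*L + 5*L))*(2*L) = (L + (18 + 9*L))*(2*L) = (18 + 10*L)*(2*L) = 2*L*(18 + 10*L))
f = -16072 (f = -1148*(9 + 5*1) = -1148*(9 + 5) = -1148*14 = -287*56 = -16072)
1/f = 1/(-16072) = -1/16072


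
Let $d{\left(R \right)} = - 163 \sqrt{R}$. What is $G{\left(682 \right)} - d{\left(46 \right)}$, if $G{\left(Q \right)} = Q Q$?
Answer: $465124 + 163 \sqrt{46} \approx 4.6623 \cdot 10^{5}$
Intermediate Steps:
$G{\left(Q \right)} = Q^{2}$
$G{\left(682 \right)} - d{\left(46 \right)} = 682^{2} - - 163 \sqrt{46} = 465124 + 163 \sqrt{46}$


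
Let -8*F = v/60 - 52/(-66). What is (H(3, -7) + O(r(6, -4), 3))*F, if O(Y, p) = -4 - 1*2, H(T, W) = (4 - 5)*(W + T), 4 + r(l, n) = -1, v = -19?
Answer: 311/2640 ≈ 0.11780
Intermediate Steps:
r(l, n) = -5 (r(l, n) = -4 - 1 = -5)
F = -311/5280 (F = -(-19/60 - 52/(-66))/8 = -(-19*1/60 - 52*(-1/66))/8 = -(-19/60 + 26/33)/8 = -1/8*311/660 = -311/5280 ≈ -0.058901)
H(T, W) = -T - W (H(T, W) = -(T + W) = -T - W)
O(Y, p) = -6 (O(Y, p) = -4 - 2 = -6)
(H(3, -7) + O(r(6, -4), 3))*F = ((-1*3 - 1*(-7)) - 6)*(-311/5280) = ((-3 + 7) - 6)*(-311/5280) = (4 - 6)*(-311/5280) = -2*(-311/5280) = 311/2640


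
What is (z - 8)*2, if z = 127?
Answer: 238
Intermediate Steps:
(z - 8)*2 = (127 - 8)*2 = 119*2 = 238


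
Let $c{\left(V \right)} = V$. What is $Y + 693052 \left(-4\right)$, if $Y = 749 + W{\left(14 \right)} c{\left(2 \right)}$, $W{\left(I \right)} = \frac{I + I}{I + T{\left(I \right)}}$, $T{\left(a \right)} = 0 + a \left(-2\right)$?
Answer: $-2771463$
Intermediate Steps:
$T{\left(a \right)} = - 2 a$ ($T{\left(a \right)} = 0 - 2 a = - 2 a$)
$W{\left(I \right)} = -2$ ($W{\left(I \right)} = \frac{I + I}{I - 2 I} = \frac{2 I}{\left(-1\right) I} = 2 I \left(- \frac{1}{I}\right) = -2$)
$Y = 745$ ($Y = 749 - 4 = 745$)
$Y + 693052 \left(-4\right) = 745 + 693052 \left(-4\right) = 745 - 2772208 = -2771463$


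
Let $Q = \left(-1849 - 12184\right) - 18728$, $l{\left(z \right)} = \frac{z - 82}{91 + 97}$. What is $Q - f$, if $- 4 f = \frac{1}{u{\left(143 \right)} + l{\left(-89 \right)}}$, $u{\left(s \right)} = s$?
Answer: $- \frac{875144546}{26713} \approx -32761.0$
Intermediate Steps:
$l{\left(z \right)} = - \frac{41}{94} + \frac{z}{188}$ ($l{\left(z \right)} = \frac{-82 + z}{188} = \left(-82 + z\right) \frac{1}{188} = - \frac{41}{94} + \frac{z}{188}$)
$f = - \frac{47}{26713}$ ($f = - \frac{1}{4 \left(143 + \left(- \frac{41}{94} + \frac{1}{188} \left(-89\right)\right)\right)} = - \frac{1}{4 \left(143 - \frac{171}{188}\right)} = - \frac{1}{4 \cdot \frac{26713}{188}} = \left(- \frac{1}{4}\right) \frac{188}{26713} = - \frac{47}{26713} \approx -0.0017594$)
$Q = -32761$ ($Q = \left(-1849 - 12184\right) - 18728 = -14033 - 18728 = -32761$)
$Q - f = -32761 - - \frac{47}{26713} = -32761 + \frac{47}{26713} = - \frac{875144546}{26713}$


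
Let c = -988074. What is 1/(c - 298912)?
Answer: -1/1286986 ≈ -7.7701e-7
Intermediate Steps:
1/(c - 298912) = 1/(-988074 - 298912) = 1/(-1286986) = -1/1286986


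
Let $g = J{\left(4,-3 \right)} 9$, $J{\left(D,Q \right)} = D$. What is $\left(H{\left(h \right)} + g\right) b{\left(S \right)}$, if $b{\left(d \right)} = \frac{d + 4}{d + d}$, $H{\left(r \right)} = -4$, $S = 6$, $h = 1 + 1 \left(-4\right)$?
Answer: $\frac{80}{3} \approx 26.667$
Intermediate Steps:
$h = -3$ ($h = 1 - 4 = -3$)
$g = 36$ ($g = 4 \cdot 9 = 36$)
$b{\left(d \right)} = \frac{4 + d}{2 d}$
$\left(H{\left(h \right)} + g\right) b{\left(S \right)} = \left(-4 + 36\right) \frac{4 + 6}{2 \cdot 6} = 32 \cdot \frac{1}{2} \cdot \frac{1}{6} \cdot 10 = 32 \cdot \frac{5}{6} = \frac{80}{3}$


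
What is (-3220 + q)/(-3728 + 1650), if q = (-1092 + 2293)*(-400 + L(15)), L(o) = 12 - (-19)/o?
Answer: 7015301/31170 ≈ 225.07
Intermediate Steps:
L(o) = 12 + 19/o
q = -6967001/15 (q = (-1092 + 2293)*(-400 + (12 + 19/15)) = 1201*(-400 + (12 + 19*(1/15))) = 1201*(-400 + (12 + 19/15)) = 1201*(-400 + 199/15) = 1201*(-5801/15) = -6967001/15 ≈ -4.6447e+5)
(-3220 + q)/(-3728 + 1650) = (-3220 - 6967001/15)/(-3728 + 1650) = -7015301/15/(-2078) = -7015301/15*(-1/2078) = 7015301/31170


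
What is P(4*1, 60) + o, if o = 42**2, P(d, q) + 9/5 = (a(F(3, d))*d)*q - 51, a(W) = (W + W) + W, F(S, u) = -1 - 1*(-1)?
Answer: 8556/5 ≈ 1711.2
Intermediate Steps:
F(S, u) = 0 (F(S, u) = -1 + 1 = 0)
a(W) = 3*W (a(W) = 2*W + W = 3*W)
P(d, q) = -264/5 (P(d, q) = -9/5 + (((3*0)*d)*q - 51) = -9/5 + ((0*d)*q - 51) = -9/5 + (0*q - 51) = -9/5 + (0 - 51) = -9/5 - 51 = -264/5)
o = 1764
P(4*1, 60) + o = -264/5 + 1764 = 8556/5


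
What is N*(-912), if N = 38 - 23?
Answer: -13680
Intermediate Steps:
N = 15
N*(-912) = 15*(-912) = -13680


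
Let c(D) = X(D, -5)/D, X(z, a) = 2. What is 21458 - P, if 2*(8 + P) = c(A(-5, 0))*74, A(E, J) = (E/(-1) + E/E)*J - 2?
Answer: 21503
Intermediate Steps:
A(E, J) = -2 + J*(1 - E) (A(E, J) = (E*(-1) + 1)*J - 2 = (-E + 1)*J - 2 = (1 - E)*J - 2 = J*(1 - E) - 2 = -2 + J*(1 - E))
c(D) = 2/D
P = -45 (P = -8 + ((2/(-2 + 0 - 1*(-5)*0))*74)/2 = -8 + ((2/(-2 + 0 + 0))*74)/2 = -8 + ((2/(-2))*74)/2 = -8 + ((2*(-½))*74)/2 = -8 + (-1*74)/2 = -8 + (½)*(-74) = -8 - 37 = -45)
21458 - P = 21458 - 1*(-45) = 21458 + 45 = 21503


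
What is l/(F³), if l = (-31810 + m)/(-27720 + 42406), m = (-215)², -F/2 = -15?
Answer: 961/26434800 ≈ 3.6354e-5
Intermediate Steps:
F = 30 (F = -2*(-15) = 30)
m = 46225
l = 14415/14686 (l = (-31810 + 46225)/(-27720 + 42406) = 14415/14686 ≈ 0.98155)
l/(F³) = 14415/(14686*(30³)) = (14415/14686)/27000 = (14415/14686)*(1/27000) = 961/26434800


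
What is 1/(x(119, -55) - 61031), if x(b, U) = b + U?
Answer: -1/60967 ≈ -1.6402e-5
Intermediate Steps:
x(b, U) = U + b
1/(x(119, -55) - 61031) = 1/((-55 + 119) - 61031) = 1/(64 - 61031) = 1/(-60967) = -1/60967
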